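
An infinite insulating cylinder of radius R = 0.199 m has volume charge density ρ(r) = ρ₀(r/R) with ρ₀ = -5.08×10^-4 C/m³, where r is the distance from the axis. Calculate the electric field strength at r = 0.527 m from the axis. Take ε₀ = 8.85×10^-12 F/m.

Choose a coaxial cylinder of radius r = 0.527 m (arbitrary length L) as the Gaussian surface (r > R, full charge per length enclosed).
λ_enc = 2π ∫₀^R ρ₀(r'/R)^1 r' dr' = 2πρ₀R²/3 = -4.213×10^-5 C/m.
Since E is radial and uniform over the curved surface, Φ = E·2πrL = Q_enc/ε₀ = λ_enc L/ε₀.
E = |λ_enc|/(2πε₀r) = (4.213×10^-5)/(2π·8.85×10^-12·0.527) = 1.44×10^6 N/C.

|E| ≈ 1.44e6 N/C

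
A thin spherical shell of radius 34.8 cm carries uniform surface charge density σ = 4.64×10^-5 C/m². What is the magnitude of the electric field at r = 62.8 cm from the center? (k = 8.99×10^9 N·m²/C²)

E = 1.61×10^6 N/C

Use a concentric Gaussian sphere at r = 62.8 cm (r > 34.8 cm).
The entire shell is enclosed: Q_enc = σ·4πR² = (4.64×10^-5)·4π·(0.348)² = 7.061×10^-5 C.
Since E is radial and uniform over the Gaussian sphere, Φ = E·4πr² = Q_enc/ε₀.
E = k|Q_enc|/r² = (8.99×10^9)(7.061e-5)/(0.628)² = 1.61×10^6 N/C.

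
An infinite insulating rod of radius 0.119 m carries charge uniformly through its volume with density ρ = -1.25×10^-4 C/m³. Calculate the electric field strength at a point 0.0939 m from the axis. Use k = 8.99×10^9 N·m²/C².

E = 6.63×10^5 N/C

Coaxial Gaussian cylinder, radius r = 0.0939 m, length L (r < R).
Charge inside radius r per length L is ρ·πr²·L, so λ_enc = ρπr² = -3.463×10^-6 C/m.
By Gauss's law (flux through the curved wall only), E·2πrL = λ_enc L/ε₀.
E = 2k|λ_enc|/r = 2(8.99×10^9)(3.463e-6)/(0.0939) = 6.63e5 N/C.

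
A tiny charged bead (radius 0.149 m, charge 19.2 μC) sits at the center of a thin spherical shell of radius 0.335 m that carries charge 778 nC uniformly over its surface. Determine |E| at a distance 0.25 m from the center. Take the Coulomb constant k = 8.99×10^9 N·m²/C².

By spherical symmetry E is radial; choose a Gaussian sphere of radius r = 0.25 m (between the bodies, 0.149 m < r < 0.335 m).
The shell at 0.335 m lies outside the Gaussian surface, so Q_enc = 19.2 μC = 1.92×10^-5 C.
Applying ∮E·dA = Q_enc/ε₀ with Φ = E(4πr²):
E = k|Q_enc|/r² = (8.99×10^9)(1.92×10^-5)/(0.25)² = 2.76e6 N/C.

|E| ≈ 2.76×10^6 N/C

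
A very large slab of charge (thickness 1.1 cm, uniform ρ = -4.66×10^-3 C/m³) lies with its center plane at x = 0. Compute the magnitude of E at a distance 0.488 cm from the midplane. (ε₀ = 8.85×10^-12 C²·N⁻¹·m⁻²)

By symmetry E is perpendicular to the slab. A Gaussian pillbox from −0.488 cm to +0.488 cm (face area A) lies entirely within the slab.
Q_enc = ρ·(2x)·A and flux = 2EA, so 2EA = 2ρxA/ε₀ ⇒ E = |ρ|x/ε₀.
E = (4.66e-3)(0.00488)/(8.85×10^-12) = 2.57e6 N/C.

E ≈ 2.57e6 N/C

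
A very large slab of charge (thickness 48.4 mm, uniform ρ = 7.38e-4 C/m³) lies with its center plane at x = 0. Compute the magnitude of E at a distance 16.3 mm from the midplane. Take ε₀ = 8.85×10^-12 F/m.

E ≈ 1.36×10^6 V/m

By symmetry E is perpendicular to the slab. A Gaussian pillbox from −16.3 mm to +16.3 mm (face area A) lies entirely within the slab.
Q_enc = ρ·(2x)·A and flux = 2EA, so 2EA = 2ρxA/ε₀ ⇒ E = |ρ|x/ε₀.
E = (7.38×10^-4)(0.0163)/(8.85×10^-12) = 1.36e6 N/C.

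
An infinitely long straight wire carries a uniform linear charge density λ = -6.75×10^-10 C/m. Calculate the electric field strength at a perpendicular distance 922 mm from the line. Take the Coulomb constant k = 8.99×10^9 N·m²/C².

E ≈ 13.2 V/m

Take a coaxial cylindrical Gaussian surface of radius r = 922 mm and length L.
Q_enc = λL, so λ_enc = -6.75×10^-10 C/m.
Since E is radial and uniform over the curved surface, Φ = E·2πrL = Q_enc/ε₀ = λ_enc L/ε₀.
E = 2k|λ_enc|/r = 2(8.99×10^9)(6.75e-10)/(0.922) = 13.2 N/C.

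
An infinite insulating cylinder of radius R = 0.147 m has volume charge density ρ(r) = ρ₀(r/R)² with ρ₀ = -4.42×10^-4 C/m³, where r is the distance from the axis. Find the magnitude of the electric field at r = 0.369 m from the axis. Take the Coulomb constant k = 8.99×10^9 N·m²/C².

Coaxial Gaussian cylinder, radius r = 0.369 m, length L (r > R, full charge per length enclosed).
λ_enc = 2π ∫₀^R ρ₀(r'/R)^2 r' dr' = 2πρ₀R²/4 = -1.50×10^-5 C/m.
Since E is radial and uniform over the curved surface, Φ = E·2πrL = Q_enc/ε₀ = λ_enc L/ε₀.
E = 2k|λ_enc|/r = 2(8.99×10^9)(1.50×10^-5)/(0.369) = 7.31×10^5 N/C.

|E| = 7.31e5 N/C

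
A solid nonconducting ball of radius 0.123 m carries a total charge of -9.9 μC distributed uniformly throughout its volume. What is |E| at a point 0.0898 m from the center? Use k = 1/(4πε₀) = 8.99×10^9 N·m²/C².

Use a concentric Gaussian sphere at r = 0.0898 m (r < R).
Only the charge within r is enclosed: Q_enc = Q·(r/R)³ = (-9.9 μC)·(0.0898 m/0.123 m)³ = -3.853×10^-6 C.
Gauss's law: E·4πr² = Q_enc/ε₀.
E = k|Q_enc|/r² = (8.99×10^9)(3.853×10^-6)/(0.0898)² = 4.29e6 N/C.

E = 4.29×10^6 V/m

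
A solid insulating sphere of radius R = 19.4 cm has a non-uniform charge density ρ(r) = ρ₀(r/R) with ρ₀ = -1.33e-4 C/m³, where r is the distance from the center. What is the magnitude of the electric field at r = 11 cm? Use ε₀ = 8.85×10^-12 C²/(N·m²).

Take a concentric spherical Gaussian surface of radius r = 11 cm (r < R).
Integrate the density: Q_enc = 4π ∫₀^r ρ₀(r'/R)^1 r'² dr' = 4πρ₀ r^4/(4·R) = -3.153×10^-7 C.
Gauss's law: E·4πr² = Q_enc/ε₀.
E = |Q_enc|/(4πε₀r²) = (3.153e-7)/(4π·8.85×10^-12·(0.11)²) = 2.34e5 N/C.

E = 2.34e5 N/C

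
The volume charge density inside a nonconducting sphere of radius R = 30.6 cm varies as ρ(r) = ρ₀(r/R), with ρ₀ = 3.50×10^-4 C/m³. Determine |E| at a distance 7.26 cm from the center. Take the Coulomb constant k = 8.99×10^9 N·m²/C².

E = 1.70×10^5 N/C

By spherical symmetry E is radial; choose a Gaussian sphere of radius r = 7.26 cm (r < R).
Integrate the density: Q_enc = 4π ∫₀^r ρ₀(r'/R)^1 r'² dr' = 4πρ₀ r^4/(4·R) = 9.983×10^-8 C.
Gauss's law: E·4πr² = Q_enc/ε₀.
E = k|Q_enc|/r² = (8.99×10^9)(9.983e-8)/(0.0726)² = 1.70×10^5 N/C.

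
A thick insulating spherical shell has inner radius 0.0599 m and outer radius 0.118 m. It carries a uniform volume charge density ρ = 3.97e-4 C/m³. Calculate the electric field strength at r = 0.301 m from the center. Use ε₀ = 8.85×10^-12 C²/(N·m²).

2.36e5 N/C

Symmetry ⇒ E = E(r) r̂. Gaussian sphere of radius r = 0.301 m (r > 0.118 m, enclosing the whole shell).
Q_enc = ρ·(4π/3)(b³ − a³) = (3.97e-4)·(4π/3)·((0.118)³ − (0.0599)³) = 2.375×10^-6 C.
Since E is radial and uniform over the Gaussian sphere, Φ = E·4πr² = Q_enc/ε₀.
E = |Q_enc|/(4πε₀r²) = (2.375×10^-6)/(4π·8.85×10^-12·(0.301)²) = 2.36×10^5 N/C.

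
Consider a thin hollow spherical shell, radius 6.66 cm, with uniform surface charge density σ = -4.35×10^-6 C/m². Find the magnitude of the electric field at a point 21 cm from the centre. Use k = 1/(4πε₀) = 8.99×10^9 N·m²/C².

E = 4.94e4 N/C

Symmetry ⇒ E = E(r) r̂. Gaussian sphere of radius r = 21 cm (r > 6.66 cm).
The entire shell is enclosed: Q_enc = σ·4πR² = (-4.35e-6)·4π·(0.0666)² = -2.425×10^-7 C.
Since E is radial and uniform over the Gaussian sphere, Φ = E·4πr² = Q_enc/ε₀.
E = k|Q_enc|/r² = (8.99×10^9)(2.425×10^-7)/(0.21)² = 4.94×10^4 N/C.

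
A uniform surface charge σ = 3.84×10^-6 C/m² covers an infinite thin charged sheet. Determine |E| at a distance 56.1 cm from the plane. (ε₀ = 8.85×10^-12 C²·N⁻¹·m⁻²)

|E| ≈ 2.17×10^5 N/C

Choose a cylindrical pillbox piercing the sheet, end faces (area A) parallel to it.
Only the two end caps contribute flux: Φ = 2EA. With Q_enc = σA, Gauss's law gives E = |σ|/(2ε₀).
E = |σ|/(2ε₀) = (3.84×10^-6)/(2·8.85×10^-12) = 2.17×10^5 N/C.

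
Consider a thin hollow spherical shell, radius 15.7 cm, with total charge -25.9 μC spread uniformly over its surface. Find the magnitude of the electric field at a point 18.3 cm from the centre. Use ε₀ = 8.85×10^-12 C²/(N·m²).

6.95e6 V/m

By spherical symmetry E is radial; choose a Gaussian sphere of radius r = 18.3 cm (r > 15.7 cm).
The entire shell is enclosed: Q_enc = -2.59×10^-5 C.
Applying ∮E·dA = Q_enc/ε₀ with Φ = E(4πr²):
E = |Q_enc|/(4πε₀r²) = (2.59×10^-5)/(4π·8.85×10^-12·(0.183)²) = 6.95e6 N/C.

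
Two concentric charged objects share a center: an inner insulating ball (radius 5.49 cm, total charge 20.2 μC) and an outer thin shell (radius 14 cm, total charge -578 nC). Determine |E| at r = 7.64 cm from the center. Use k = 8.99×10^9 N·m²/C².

Take a concentric spherical Gaussian surface of radius r = 7.64 cm (between the bodies, 5.49 cm < r < 14 cm).
The shell at 14 cm lies outside the Gaussian surface, so Q_enc = 20.2 μC = 2.02×10^-5 C.
Applying ∮E·dA = Q_enc/ε₀ with Φ = E(4πr²):
E = k|Q_enc|/r² = (8.99×10^9)(2.02e-5)/(0.0764)² = 3.11e7 N/C.

|E| = 3.11×10^7 V/m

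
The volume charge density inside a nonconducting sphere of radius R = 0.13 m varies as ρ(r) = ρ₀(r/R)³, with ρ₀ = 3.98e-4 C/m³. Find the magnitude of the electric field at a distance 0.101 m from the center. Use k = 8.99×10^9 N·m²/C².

Use a concentric Gaussian sphere at r = 0.101 m (r < R).
Integrate the density: Q_enc = 4π ∫₀^r ρ₀(r'/R)^3 r'² dr' = 4πρ₀ r^6/(6·R³) = 4.028e-7 C.
Gauss's law: E·4πr² = Q_enc/ε₀.
E = k|Q_enc|/r² = (8.99×10^9)(4.028×10^-7)/(0.101)² = 3.55×10^5 N/C.

E ≈ 3.55×10^5 N/C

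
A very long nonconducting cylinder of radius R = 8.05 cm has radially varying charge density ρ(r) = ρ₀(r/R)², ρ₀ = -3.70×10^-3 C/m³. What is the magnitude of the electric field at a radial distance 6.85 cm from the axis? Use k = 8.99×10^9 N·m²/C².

E ≈ 5.18e6 V/m

Take a coaxial cylindrical Gaussian surface of radius r = 6.85 cm and length L (r < R).
Integrating ρ over the cross-section to radius r: λ_enc = (2πρ₀/R²) ∫₀^r r'^3 dr' = 2πρ₀ r^4/(4·R²) = -1.975×10^-5 C/m.
Gauss's law: E·2πrL = λ_enc L/ε₀.
E = 2k|λ_enc|/r = 2(8.99×10^9)(1.975×10^-5)/(0.0685) = 5.18e6 N/C.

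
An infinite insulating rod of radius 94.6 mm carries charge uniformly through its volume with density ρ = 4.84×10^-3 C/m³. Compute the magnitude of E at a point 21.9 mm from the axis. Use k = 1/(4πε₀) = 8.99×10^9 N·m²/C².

Choose a coaxial cylinder of radius r = 21.9 mm (arbitrary length L) as the Gaussian surface (r < R).
Enclosed charge per unit length: λ_enc = ρ·πr² = (4.84×10^-3)π(0.0219)² = 7.293×10^-6 C/m.
Gauss's law: E·2πrL = λ_enc L/ε₀.
E = 2k|λ_enc|/r = 2(8.99×10^9)(7.293e-6)/(0.0219) = 5.99e6 N/C.

|E| = 5.99e6 N/C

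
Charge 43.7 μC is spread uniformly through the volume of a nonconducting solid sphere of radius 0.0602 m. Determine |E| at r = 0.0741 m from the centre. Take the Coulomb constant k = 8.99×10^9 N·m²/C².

E = 7.15×10^7 N/C

Use a concentric Gaussian sphere at r = 0.0741 m (r > R, so the entire charge is enclosed).
Q_enc = 43.7 μC = 4.37×10^-5 C.
Applying ∮E·dA = Q_enc/ε₀ with Φ = E(4πr²):
E = k|Q_enc|/r² = (8.99×10^9)(4.37e-5)/(0.0741)² = 7.15×10^7 N/C.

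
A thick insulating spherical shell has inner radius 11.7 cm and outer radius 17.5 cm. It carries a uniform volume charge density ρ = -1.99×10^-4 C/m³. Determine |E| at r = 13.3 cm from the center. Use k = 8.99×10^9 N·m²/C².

Take a concentric spherical Gaussian surface of radius r = 13.3 cm (within the shell material, 11.7 cm < r < 17.5 cm).
Enclosed charge is the volume from a to r: Q_enc = (4π/3)ρ(r³ − a³) = -6.26×10^-7 C.
Applying ∮E·dA = Q_enc/ε₀ with Φ = E(4πr²):
E = k|Q_enc|/r² = (8.99×10^9)(6.26×10^-7)/(0.133)² = 3.18×10^5 N/C.

|E| ≈ 3.18e5 V/m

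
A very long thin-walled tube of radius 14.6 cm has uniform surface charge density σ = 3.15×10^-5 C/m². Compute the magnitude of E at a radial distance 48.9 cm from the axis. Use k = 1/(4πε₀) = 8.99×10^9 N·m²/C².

|E| = 1.06e6 N/C

Coaxial Gaussian cylinder, radius r = 48.9 cm, length L (r > 14.6 cm).
The whole shell is enclosed: λ_enc = σ·2πR = (3.15×10^-5)·2π·(0.146) = 2.89×10^-5 C/m.
Since E is radial and uniform over the curved surface, Φ = E·2πrL = Q_enc/ε₀ = λ_enc L/ε₀.
E = 2k|λ_enc|/r = 2(8.99×10^9)(2.89e-5)/(0.489) = 1.06×10^6 N/C.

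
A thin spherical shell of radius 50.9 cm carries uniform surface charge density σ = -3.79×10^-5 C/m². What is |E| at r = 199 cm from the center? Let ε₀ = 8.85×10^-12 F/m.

Use a concentric Gaussian sphere at r = 199 cm (r > 50.9 cm).
The entire shell is enclosed: Q_enc = σ·4πR² = (-3.79e-5)·4π·(0.509)² = -1.234×10^-4 C.
By Gauss's law, ∮E·dA = E·4πr² = Q_enc/ε₀.
E = |Q_enc|/(4πε₀r²) = (1.234e-4)/(4π·8.85×10^-12·(1.99)²) = 2.80e5 N/C.

E ≈ 2.80×10^5 V/m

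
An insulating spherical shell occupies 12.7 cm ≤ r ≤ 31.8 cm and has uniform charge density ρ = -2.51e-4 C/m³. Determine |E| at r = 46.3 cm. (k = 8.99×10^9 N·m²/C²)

Take a concentric spherical Gaussian surface of radius r = 46.3 cm (r > 31.8 cm, enclosing the whole shell).
Q_enc = ρ·(4π/3)(b³ − a³) = (-2.51×10^-4)·(4π/3)·((0.318)³ − (0.127)³) = -3.166e-5 C.
Since E is radial and uniform over the Gaussian sphere, Φ = E·4πr² = Q_enc/ε₀.
E = k|Q_enc|/r² = (8.99×10^9)(3.166×10^-5)/(0.463)² = 1.33×10^6 N/C.

1.33×10^6 N/C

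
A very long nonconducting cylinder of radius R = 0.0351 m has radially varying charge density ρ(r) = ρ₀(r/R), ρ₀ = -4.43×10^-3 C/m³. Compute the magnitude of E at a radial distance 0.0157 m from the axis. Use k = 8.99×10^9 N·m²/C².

E ≈ 1.17×10^6 V/m

Take a coaxial cylindrical Gaussian surface of radius r = 0.0157 m and length L (r < R).
Integrating ρ over the cross-section to radius r: λ_enc = (2πρ₀/R) ∫₀^r r'^2 dr' = 2πρ₀ r^3/(3·R) = -1.023×10^-6 C/m.
Applying ∮E·dA = Q_enc/ε₀ with the end caps contributing no flux:
E = 2k|λ_enc|/r = 2(8.99×10^9)(1.023e-6)/(0.0157) = 1.17e6 N/C.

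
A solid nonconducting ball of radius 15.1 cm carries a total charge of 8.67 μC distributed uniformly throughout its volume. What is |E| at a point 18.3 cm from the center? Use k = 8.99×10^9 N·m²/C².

|E| ≈ 2.33e6 N/C

Symmetry ⇒ E = E(r) r̂. Gaussian sphere of radius r = 18.3 cm (r > R, so the entire charge is enclosed).
Q_enc = 8.67 μC = 8.67e-6 C.
By Gauss's law, ∮E·dA = E·4πr² = Q_enc/ε₀.
E = k|Q_enc|/r² = (8.99×10^9)(8.67e-6)/(0.183)² = 2.33×10^6 N/C.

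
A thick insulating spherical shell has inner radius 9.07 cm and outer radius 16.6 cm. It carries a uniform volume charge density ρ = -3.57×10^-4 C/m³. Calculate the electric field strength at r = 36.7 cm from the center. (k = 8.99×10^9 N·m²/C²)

|E| = 3.82×10^5 N/C

Take a concentric spherical Gaussian surface of radius r = 36.7 cm (r > 16.6 cm, enclosing the whole shell).
Q_enc = ρ·(4π/3)(b³ − a³) = (-3.57e-4)·(4π/3)·((0.166)³ − (0.0907)³) = -5.725×10^-6 C.
Since E is radial and uniform over the Gaussian sphere, Φ = E·4πr² = Q_enc/ε₀.
E = k|Q_enc|/r² = (8.99×10^9)(5.725e-6)/(0.367)² = 3.82×10^5 N/C.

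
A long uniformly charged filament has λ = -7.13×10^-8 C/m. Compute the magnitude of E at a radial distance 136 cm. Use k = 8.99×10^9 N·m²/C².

Take a coaxial cylindrical Gaussian surface of radius r = 136 cm and length L.
Q_enc = λL, so λ_enc = -7.13×10^-8 C/m.
Gauss's law: E·2πrL = λ_enc L/ε₀.
E = 2k|λ_enc|/r = 2(8.99×10^9)(7.13×10^-8)/(1.36) = 943 N/C.

|E| = 943 V/m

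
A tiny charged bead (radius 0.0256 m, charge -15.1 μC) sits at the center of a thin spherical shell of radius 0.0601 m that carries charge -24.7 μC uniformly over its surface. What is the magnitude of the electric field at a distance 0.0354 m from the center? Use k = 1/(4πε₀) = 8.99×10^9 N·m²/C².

1.08e8 V/m

Take a concentric spherical Gaussian surface of radius r = 0.0354 m (between the bodies, 0.0256 m < r < 0.0601 m).
The shell at 0.0601 m lies outside the Gaussian surface, so Q_enc = -15.1 μC = -1.51×10^-5 C.
Gauss's law: E·4πr² = Q_enc/ε₀.
E = k|Q_enc|/r² = (8.99×10^9)(1.51×10^-5)/(0.0354)² = 1.08×10^8 N/C.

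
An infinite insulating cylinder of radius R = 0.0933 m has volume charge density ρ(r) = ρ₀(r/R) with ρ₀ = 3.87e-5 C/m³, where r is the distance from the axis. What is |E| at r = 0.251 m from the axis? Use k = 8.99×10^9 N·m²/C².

|E| = 5.05e4 N/C

Coaxial Gaussian cylinder, radius r = 0.251 m, length L (r > R, full charge per length enclosed).
λ_enc = 2π ∫₀^R ρ₀(r'/R)^1 r' dr' = 2πρ₀R²/3 = 7.056×10^-7 C/m.
Since E is radial and uniform over the curved surface, Φ = E·2πrL = Q_enc/ε₀ = λ_enc L/ε₀.
E = 2k|λ_enc|/r = 2(8.99×10^9)(7.056×10^-7)/(0.251) = 5.05×10^4 N/C.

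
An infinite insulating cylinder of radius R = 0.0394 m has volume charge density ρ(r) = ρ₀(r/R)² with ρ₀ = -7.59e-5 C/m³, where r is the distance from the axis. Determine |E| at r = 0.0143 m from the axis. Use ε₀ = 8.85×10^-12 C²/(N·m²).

4.04×10^3 N/C

Choose a coaxial cylinder of radius r = 0.0143 m (arbitrary length L) as the Gaussian surface (r < R).
λ_enc = ∫₀^r ρ(r')·2πr' dr' = (2πρ₀/R²)·r^4/4 = -3.212×10^-9 C/m.
By Gauss's law (flux through the curved wall only), E·2πrL = λ_enc L/ε₀.
E = |λ_enc|/(2πε₀r) = (3.212×10^-9)/(2π·8.85×10^-12·0.0143) = 4.04×10^3 N/C.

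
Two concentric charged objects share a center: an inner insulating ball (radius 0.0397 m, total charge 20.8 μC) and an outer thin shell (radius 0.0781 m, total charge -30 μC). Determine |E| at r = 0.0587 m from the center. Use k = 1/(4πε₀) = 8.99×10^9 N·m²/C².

E = 5.43e7 N/C

Symmetry ⇒ E = E(r) r̂. Gaussian sphere of radius r = 0.0587 m (between the bodies, 0.0397 m < r < 0.0781 m).
The shell at 0.0781 m lies outside the Gaussian surface, so Q_enc = 20.8 μC = 2.08×10^-5 C.
By Gauss's law, ∮E·dA = E·4πr² = Q_enc/ε₀.
E = k|Q_enc|/r² = (8.99×10^9)(2.08e-5)/(0.0587)² = 5.43×10^7 N/C.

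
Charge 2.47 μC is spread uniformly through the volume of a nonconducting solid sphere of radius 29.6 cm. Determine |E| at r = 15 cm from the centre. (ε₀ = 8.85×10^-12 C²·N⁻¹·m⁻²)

1.28e5 N/C

Use a concentric Gaussian sphere at r = 15 cm (r < R).
For a uniform sphere the enclosed fraction is (r/R)³, so Q_enc = (2.47 μC)(0.15/0.296)³ = 3.214×10^-7 C.
Applying ∮E·dA = Q_enc/ε₀ with Φ = E(4πr²):
E = |Q_enc|/(4πε₀r²) = (3.214×10^-7)/(4π·8.85×10^-12·(0.15)²) = 1.28×10^5 N/C.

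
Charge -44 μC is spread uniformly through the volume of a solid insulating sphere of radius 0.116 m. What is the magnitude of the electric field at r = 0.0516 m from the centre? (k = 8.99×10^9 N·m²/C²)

E ≈ 1.31×10^7 N/C

Use a concentric Gaussian sphere at r = 0.0516 m (r < R).
Only the charge within r is enclosed: Q_enc = Q·(r/R)³ = (-44 μC)·(0.0516 m/0.116 m)³ = -3.873e-6 C.
Gauss's law: E·4πr² = Q_enc/ε₀.
E = k|Q_enc|/r² = (8.99×10^9)(3.873×10^-6)/(0.0516)² = 1.31×10^7 N/C.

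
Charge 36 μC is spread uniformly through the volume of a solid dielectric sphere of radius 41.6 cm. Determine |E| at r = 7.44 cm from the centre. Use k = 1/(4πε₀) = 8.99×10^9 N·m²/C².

E ≈ 3.34×10^5 V/m

Use a concentric Gaussian sphere at r = 7.44 cm (r < R).
Only the charge within r is enclosed: Q_enc = Q·(r/R)³ = (36 μC)·(7.44 cm/41.6 cm)³ = 2.059×10^-7 C.
Applying ∮E·dA = Q_enc/ε₀ with Φ = E(4πr²):
E = k|Q_enc|/r² = (8.99×10^9)(2.059×10^-7)/(0.0744)² = 3.34×10^5 N/C.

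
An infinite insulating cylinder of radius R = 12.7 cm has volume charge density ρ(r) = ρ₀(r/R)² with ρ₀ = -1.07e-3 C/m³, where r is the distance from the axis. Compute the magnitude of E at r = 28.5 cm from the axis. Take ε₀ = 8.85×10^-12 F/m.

By cylindrical symmetry E is radial; use a coaxial Gaussian cylinder of radius 28.5 cm and length L (r > R, full charge per length enclosed).
λ_enc = 2π ∫₀^R ρ₀(r'/R)^2 r' dr' = 2πρ₀R²/4 = -2.711e-5 C/m.
By Gauss's law (flux through the curved wall only), E·2πrL = λ_enc L/ε₀.
E = |λ_enc|/(2πε₀r) = (2.711e-5)/(2π·8.85×10^-12·0.285) = 1.71×10^6 N/C.

|E| ≈ 1.71×10^6 N/C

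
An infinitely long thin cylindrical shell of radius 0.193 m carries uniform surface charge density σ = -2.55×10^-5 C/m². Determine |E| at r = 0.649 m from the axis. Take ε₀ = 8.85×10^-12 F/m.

Choose a coaxial cylinder of radius r = 0.649 m (arbitrary length L) as the Gaussian surface (r > 0.193 m).
The whole shell is enclosed: λ_enc = σ·2πR = (-2.55e-5)·2π·(0.193) = -3.092×10^-5 C/m.
Since E is radial and uniform over the curved surface, Φ = E·2πrL = Q_enc/ε₀ = λ_enc L/ε₀.
E = |λ_enc|/(2πε₀r) = (3.092×10^-5)/(2π·8.85×10^-12·0.649) = 8.57e5 N/C.

E = 8.57e5 N/C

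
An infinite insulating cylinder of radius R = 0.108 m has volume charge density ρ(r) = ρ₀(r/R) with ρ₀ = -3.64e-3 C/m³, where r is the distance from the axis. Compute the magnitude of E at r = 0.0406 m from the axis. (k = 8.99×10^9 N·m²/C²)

E = 2.09×10^6 N/C

Choose a coaxial cylinder of radius r = 0.0406 m (arbitrary length L) as the Gaussian surface (r < R).
Integrating ρ over the cross-section to radius r: λ_enc = (2πρ₀/R) ∫₀^r r'^2 dr' = 2πρ₀ r^3/(3·R) = -4.724×10^-6 C/m.
Since E is radial and uniform over the curved surface, Φ = E·2πrL = Q_enc/ε₀ = λ_enc L/ε₀.
E = 2k|λ_enc|/r = 2(8.99×10^9)(4.724×10^-6)/(0.0406) = 2.09×10^6 N/C.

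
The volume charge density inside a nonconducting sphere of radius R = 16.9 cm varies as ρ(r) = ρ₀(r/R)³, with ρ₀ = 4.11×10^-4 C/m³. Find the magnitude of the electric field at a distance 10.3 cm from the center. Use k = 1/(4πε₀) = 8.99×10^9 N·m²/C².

By spherical symmetry E is radial; choose a Gaussian sphere of radius r = 10.3 cm (r < R).
Q_enc = ∫₀^r ρ(r')·4πr'² dr' = (4πρ₀/R³) ∫₀^r r'^5 dr' = 4πρ₀ r^6/(6·R³) = 2.129×10^-7 C.
Gauss's law: E·4πr² = Q_enc/ε₀.
E = k|Q_enc|/r² = (8.99×10^9)(2.129×10^-7)/(0.103)² = 1.80×10^5 N/C.

|E| = 1.80×10^5 V/m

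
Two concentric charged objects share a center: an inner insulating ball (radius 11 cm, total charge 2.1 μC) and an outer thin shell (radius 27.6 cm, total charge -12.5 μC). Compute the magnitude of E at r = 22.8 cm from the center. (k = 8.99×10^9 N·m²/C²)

By spherical symmetry E is radial; choose a Gaussian sphere of radius r = 22.8 cm (between the bodies, 11 cm < r < 27.6 cm).
The shell at 27.6 cm lies outside the Gaussian surface, so Q_enc = 2.1 μC = 2.10e-6 C.
Since E is radial and uniform over the Gaussian sphere, Φ = E·4πr² = Q_enc/ε₀.
E = k|Q_enc|/r² = (8.99×10^9)(2.10×10^-6)/(0.228)² = 3.63×10^5 N/C.

3.63×10^5 N/C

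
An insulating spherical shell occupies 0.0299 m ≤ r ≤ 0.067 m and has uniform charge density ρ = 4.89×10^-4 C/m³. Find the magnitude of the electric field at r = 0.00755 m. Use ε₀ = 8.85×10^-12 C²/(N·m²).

Take a concentric spherical Gaussian surface of radius r = 0.00755 m (r < 0.0299 m, inside the empty cavity).
No charge is enclosed, so by Gauss's law E·4πr² = 0 ⇒ E = 0.

E = 0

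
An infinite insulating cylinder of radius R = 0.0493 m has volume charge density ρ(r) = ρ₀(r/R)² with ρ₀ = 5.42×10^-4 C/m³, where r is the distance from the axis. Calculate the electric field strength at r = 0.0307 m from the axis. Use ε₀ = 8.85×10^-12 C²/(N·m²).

1.82×10^5 V/m

Choose a coaxial cylinder of radius r = 0.0307 m (arbitrary length L) as the Gaussian surface (r < R).
Integrating ρ over the cross-section to radius r: λ_enc = (2πρ₀/R²) ∫₀^r r'^3 dr' = 2πρ₀ r^4/(4·R²) = 3.112×10^-7 C/m.
Gauss's law: E·2πrL = λ_enc L/ε₀.
E = |λ_enc|/(2πε₀r) = (3.112×10^-7)/(2π·8.85×10^-12·0.0307) = 1.82e5 N/C.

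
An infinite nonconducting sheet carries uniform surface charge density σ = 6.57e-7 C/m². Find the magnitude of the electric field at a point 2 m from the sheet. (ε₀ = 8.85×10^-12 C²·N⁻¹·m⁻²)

E ≈ 3.71×10^4 N/C

The symmetry is planar: E is normal to the sheet and the same magnitude on both sides. Take a pillbox straddling the sheet with end-cap area A.
Only the two end caps contribute flux: Φ = 2EA. With Q_enc = σA, Gauss's law gives E = |σ|/(2ε₀).
E = |σ|/(2ε₀) = (6.57×10^-7)/(2·8.85×10^-12) = 3.71×10^4 N/C.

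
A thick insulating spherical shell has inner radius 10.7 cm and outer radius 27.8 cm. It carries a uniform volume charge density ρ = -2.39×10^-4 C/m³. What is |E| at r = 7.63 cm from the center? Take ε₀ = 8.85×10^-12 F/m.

E = 0 (no enclosed charge)

By spherical symmetry E is radial; choose a Gaussian sphere of radius r = 7.63 cm (r < 10.7 cm, inside the empty cavity).
No charge is enclosed, so by Gauss's law E·4πr² = 0 ⇒ E = 0.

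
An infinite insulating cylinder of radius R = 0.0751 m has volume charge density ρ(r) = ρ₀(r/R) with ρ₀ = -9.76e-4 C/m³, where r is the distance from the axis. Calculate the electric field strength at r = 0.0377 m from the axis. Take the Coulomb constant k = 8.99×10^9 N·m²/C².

|E| = 6.96×10^5 N/C

By cylindrical symmetry E is radial; use a coaxial Gaussian cylinder of radius 0.0377 m and length L (r < R).
Integrating ρ over the cross-section to radius r: λ_enc = (2πρ₀/R) ∫₀^r r'^2 dr' = 2πρ₀ r^3/(3·R) = -1.458×10^-6 C/m.
By Gauss's law (flux through the curved wall only), E·2πrL = λ_enc L/ε₀.
E = 2k|λ_enc|/r = 2(8.99×10^9)(1.458×10^-6)/(0.0377) = 6.96×10^5 N/C.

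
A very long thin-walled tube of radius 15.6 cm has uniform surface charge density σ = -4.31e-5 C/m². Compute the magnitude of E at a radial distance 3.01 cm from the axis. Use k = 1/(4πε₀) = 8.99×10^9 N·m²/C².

E = 0

Choose a coaxial cylinder of radius r = 3.01 cm (arbitrary length L) as the Gaussian surface (r < 15.6 cm, inside the shell).
No charge is enclosed, so Gauss's law gives E·2πrL = 0 ⇒ E = 0.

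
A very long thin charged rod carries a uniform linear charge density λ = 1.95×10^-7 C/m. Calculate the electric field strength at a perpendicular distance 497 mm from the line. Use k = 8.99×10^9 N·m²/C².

Choose a coaxial cylinder of radius r = 497 mm (arbitrary length L) as the Gaussian surface.
Q_enc = λL, so λ_enc = 1.95×10^-7 C/m.
Since E is radial and uniform over the curved surface, Φ = E·2πrL = Q_enc/ε₀ = λ_enc L/ε₀.
E = 2k|λ_enc|/r = 2(8.99×10^9)(1.95×10^-7)/(0.497) = 7.05e3 N/C.

7.05×10^3 N/C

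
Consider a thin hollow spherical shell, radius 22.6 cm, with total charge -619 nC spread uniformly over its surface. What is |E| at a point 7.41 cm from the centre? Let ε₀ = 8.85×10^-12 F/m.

Use a concentric Gaussian sphere at r = 7.41 cm (inside the shell, r < 22.6 cm).
All the charge is outside the Gaussian surface: Q_enc = 0, hence E = 0 everywhere inside the shell.

E = 0 (no enclosed charge)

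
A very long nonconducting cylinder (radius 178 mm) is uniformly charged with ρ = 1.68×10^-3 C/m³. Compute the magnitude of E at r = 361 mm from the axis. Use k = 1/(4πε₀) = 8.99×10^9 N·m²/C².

Choose a coaxial cylinder of radius r = 361 mm (arbitrary length L) as the Gaussian surface (r > 178 mm, full cross-section enclosed).
λ_enc = ρ·πR² = (1.68e-3)π(0.178)² = 1.672×10^-4 C/m.
Applying ∮E·dA = Q_enc/ε₀ with the end caps contributing no flux:
E = 2k|λ_enc|/r = 2(8.99×10^9)(1.672×10^-4)/(0.361) = 8.33e6 N/C.

E = 8.33e6 N/C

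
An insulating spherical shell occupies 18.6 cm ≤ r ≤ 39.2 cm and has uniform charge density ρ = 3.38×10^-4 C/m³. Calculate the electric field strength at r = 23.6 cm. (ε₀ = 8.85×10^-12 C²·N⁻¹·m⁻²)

E ≈ 1.53×10^6 N/C

Use a concentric Gaussian sphere at r = 23.6 cm (within the shell material, 18.6 cm < r < 39.2 cm).
Only the shell between 18.6 cm and r is enclosed: Q_enc = ρ·(4π/3)(r³ − a³) = (3.38e-4)·(4π/3)·((0.236)³ − (0.186)³) = 9.499×10^-6 C.
By Gauss's law, ∮E·dA = E·4πr² = Q_enc/ε₀.
E = |Q_enc|/(4πε₀r²) = (9.499×10^-6)/(4π·8.85×10^-12·(0.236)²) = 1.53×10^6 N/C.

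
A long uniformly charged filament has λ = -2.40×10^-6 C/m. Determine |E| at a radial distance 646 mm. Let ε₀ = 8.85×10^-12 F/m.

E ≈ 6.68×10^4 V/m

Choose a coaxial cylinder of radius r = 646 mm (arbitrary length L) as the Gaussian surface.
Q_enc = λL, so λ_enc = -2.40×10^-6 C/m.
Since E is radial and uniform over the curved surface, Φ = E·2πrL = Q_enc/ε₀ = λ_enc L/ε₀.
E = |λ_enc|/(2πε₀r) = (2.40e-6)/(2π·8.85×10^-12·0.646) = 6.68×10^4 N/C.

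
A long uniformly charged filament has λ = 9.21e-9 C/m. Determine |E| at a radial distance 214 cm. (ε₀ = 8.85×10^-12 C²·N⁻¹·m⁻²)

Choose a coaxial cylinder of radius r = 214 cm (arbitrary length L) as the Gaussian surface.
Q_enc = λL, so λ_enc = 9.21×10^-9 C/m.
Applying ∮E·dA = Q_enc/ε₀ with the end caps contributing no flux:
E = |λ_enc|/(2πε₀r) = (9.21×10^-9)/(2π·8.85×10^-12·2.14) = 77.4 N/C.

E ≈ 77.4 N/C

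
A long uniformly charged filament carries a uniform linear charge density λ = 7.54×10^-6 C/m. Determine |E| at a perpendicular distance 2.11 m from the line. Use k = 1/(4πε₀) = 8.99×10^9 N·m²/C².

Coaxial Gaussian cylinder, radius r = 2.11 m, length L.
Q_enc = λL, so λ_enc = 7.54×10^-6 C/m.
Applying ∮E·dA = Q_enc/ε₀ with the end caps contributing no flux:
E = 2k|λ_enc|/r = 2(8.99×10^9)(7.54×10^-6)/(2.11) = 6.43×10^4 N/C.

|E| ≈ 6.43e4 N/C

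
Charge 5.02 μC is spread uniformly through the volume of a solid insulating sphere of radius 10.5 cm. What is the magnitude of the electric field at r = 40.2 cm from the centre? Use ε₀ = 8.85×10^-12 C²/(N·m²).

|E| ≈ 2.79×10^5 N/C

Symmetry ⇒ E = E(r) r̂. Gaussian sphere of radius r = 40.2 cm (r > R, so the entire charge is enclosed).
Q_enc = 5.02 μC = 5.02×10^-6 C.
Applying ∮E·dA = Q_enc/ε₀ with Φ = E(4πr²):
E = |Q_enc|/(4πε₀r²) = (5.02e-6)/(4π·8.85×10^-12·(0.402)²) = 2.79e5 N/C.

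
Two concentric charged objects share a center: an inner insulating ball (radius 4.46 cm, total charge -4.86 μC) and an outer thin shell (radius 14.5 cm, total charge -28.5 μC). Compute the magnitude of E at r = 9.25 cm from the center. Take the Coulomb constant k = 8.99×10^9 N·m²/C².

Take a concentric spherical Gaussian surface of radius r = 9.25 cm (between the bodies, 4.46 cm < r < 14.5 cm).
The shell at 14.5 cm lies outside the Gaussian surface, so Q_enc = -4.86 μC = -4.86×10^-6 C.
Since E is radial and uniform over the Gaussian sphere, Φ = E·4πr² = Q_enc/ε₀.
E = k|Q_enc|/r² = (8.99×10^9)(4.86e-6)/(0.0925)² = 5.11e6 N/C.

E = 5.11×10^6 N/C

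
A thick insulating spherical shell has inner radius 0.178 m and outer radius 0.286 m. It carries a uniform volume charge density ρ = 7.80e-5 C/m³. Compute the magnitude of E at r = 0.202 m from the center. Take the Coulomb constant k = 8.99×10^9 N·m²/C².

Take a concentric spherical Gaussian surface of radius r = 0.202 m (within the shell material, 0.178 m < r < 0.286 m).
Enclosed charge is the volume from a to r: Q_enc = (4π/3)ρ(r³ − a³) = 8.504×10^-7 C.
Gauss's law: E·4πr² = Q_enc/ε₀.
E = k|Q_enc|/r² = (8.99×10^9)(8.504×10^-7)/(0.202)² = 1.87e5 N/C.

E ≈ 1.87×10^5 V/m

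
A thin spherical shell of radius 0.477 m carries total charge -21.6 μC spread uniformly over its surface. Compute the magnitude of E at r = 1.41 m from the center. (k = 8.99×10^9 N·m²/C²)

E = 9.77e4 V/m

Symmetry ⇒ E = E(r) r̂. Gaussian sphere of radius r = 1.41 m (r > 0.477 m).
The entire shell is enclosed: Q_enc = -2.16e-5 C.
Since E is radial and uniform over the Gaussian sphere, Φ = E·4πr² = Q_enc/ε₀.
E = k|Q_enc|/r² = (8.99×10^9)(2.16×10^-5)/(1.41)² = 9.77e4 N/C.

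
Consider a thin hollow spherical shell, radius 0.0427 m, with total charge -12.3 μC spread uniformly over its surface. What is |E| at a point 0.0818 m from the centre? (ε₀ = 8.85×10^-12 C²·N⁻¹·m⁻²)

Use a concentric Gaussian sphere at r = 0.0818 m (r > 0.0427 m).
The entire shell is enclosed: Q_enc = -1.23e-5 C.
By Gauss's law, ∮E·dA = E·4πr² = Q_enc/ε₀.
E = |Q_enc|/(4πε₀r²) = (1.23e-5)/(4π·8.85×10^-12·(0.0818)²) = 1.65×10^7 N/C.

|E| ≈ 1.65×10^7 N/C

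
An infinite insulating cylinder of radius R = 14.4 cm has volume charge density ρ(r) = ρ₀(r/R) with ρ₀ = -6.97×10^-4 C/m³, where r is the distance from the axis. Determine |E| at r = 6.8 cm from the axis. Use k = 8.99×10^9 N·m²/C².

8.43e5 N/C

Coaxial Gaussian cylinder, radius r = 6.8 cm, length L (r < R).
Integrating ρ over the cross-section to radius r: λ_enc = (2πρ₀/R) ∫₀^r r'^2 dr' = 2πρ₀ r^3/(3·R) = -3.188×10^-6 C/m.
Since E is radial and uniform over the curved surface, Φ = E·2πrL = Q_enc/ε₀ = λ_enc L/ε₀.
E = 2k|λ_enc|/r = 2(8.99×10^9)(3.188e-6)/(0.068) = 8.43×10^5 N/C.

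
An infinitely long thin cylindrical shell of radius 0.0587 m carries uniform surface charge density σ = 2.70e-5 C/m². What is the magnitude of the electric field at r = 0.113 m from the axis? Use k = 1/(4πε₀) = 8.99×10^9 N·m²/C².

By cylindrical symmetry E is radial; use a coaxial Gaussian cylinder of radius 0.113 m and length L (r > 0.0587 m).
The whole shell is enclosed: λ_enc = σ·2πR = (2.70e-5)·2π·(0.0587) = 9.958×10^-6 C/m.
Gauss's law: E·2πrL = λ_enc L/ε₀.
E = 2k|λ_enc|/r = 2(8.99×10^9)(9.958×10^-6)/(0.113) = 1.58e6 N/C.

1.58×10^6 N/C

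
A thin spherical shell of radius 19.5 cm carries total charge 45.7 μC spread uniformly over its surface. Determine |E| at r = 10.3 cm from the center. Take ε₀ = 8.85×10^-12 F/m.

Use a concentric Gaussian sphere at r = 10.3 cm (inside the shell, r < 19.5 cm).
No charge lies within this surface, so Q_enc = 0 and Gauss's law gives E·4πr² = 0 ⇒ E = 0.

E = 0 (no enclosed charge)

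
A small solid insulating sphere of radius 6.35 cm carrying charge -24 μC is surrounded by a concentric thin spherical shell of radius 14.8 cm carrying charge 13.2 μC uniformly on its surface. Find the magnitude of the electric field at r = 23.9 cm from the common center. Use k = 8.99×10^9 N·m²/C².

Symmetry ⇒ E = E(r) r̂. Gaussian sphere of radius r = 23.9 cm (r > 14.8 cm, enclosing both).
Q_enc = (-24 μC) + (13.2 μC) = -1.08e-5 C.
Gauss's law: E·4πr² = Q_enc/ε₀.
E = k|Q_enc|/r² = (8.99×10^9)(1.08e-5)/(0.239)² = 1.70×10^6 N/C.

|E| = 1.70×10^6 N/C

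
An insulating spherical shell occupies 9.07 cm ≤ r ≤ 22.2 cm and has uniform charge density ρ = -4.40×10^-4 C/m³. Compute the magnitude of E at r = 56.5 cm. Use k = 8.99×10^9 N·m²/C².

Use a concentric Gaussian sphere at r = 56.5 cm (r > 22.2 cm, enclosing the whole shell).
Q_enc = ρ·(4π/3)(b³ − a³) = (-4.40×10^-4)·(4π/3)·((0.222)³ − (0.0907)³) = -1.879×10^-5 C.
Since E is radial and uniform over the Gaussian sphere, Φ = E·4πr² = Q_enc/ε₀.
E = k|Q_enc|/r² = (8.99×10^9)(1.879×10^-5)/(0.565)² = 5.29e5 N/C.

E ≈ 5.29×10^5 N/C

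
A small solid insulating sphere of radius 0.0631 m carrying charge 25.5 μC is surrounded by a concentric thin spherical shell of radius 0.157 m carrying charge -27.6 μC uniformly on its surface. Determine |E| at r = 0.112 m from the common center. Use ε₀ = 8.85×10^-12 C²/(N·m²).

|E| ≈ 1.83×10^7 V/m

Take a concentric spherical Gaussian surface of radius r = 0.112 m (between the bodies, 0.0631 m < r < 0.157 m).
The shell at 0.157 m lies outside the Gaussian surface, so Q_enc = 25.5 μC = 2.55×10^-5 C.
Applying ∮E·dA = Q_enc/ε₀ with Φ = E(4πr²):
E = |Q_enc|/(4πε₀r²) = (2.55e-5)/(4π·8.85×10^-12·(0.112)²) = 1.83×10^7 N/C.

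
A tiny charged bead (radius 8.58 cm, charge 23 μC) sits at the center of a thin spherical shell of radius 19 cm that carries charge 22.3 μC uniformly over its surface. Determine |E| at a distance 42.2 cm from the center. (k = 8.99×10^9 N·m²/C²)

Symmetry ⇒ E = E(r) r̂. Gaussian sphere of radius r = 42.2 cm (r > 19 cm, enclosing both).
Q_enc = (23 μC) + (22.3 μC) = 4.53e-5 C.
Applying ∮E·dA = Q_enc/ε₀ with Φ = E(4πr²):
E = k|Q_enc|/r² = (8.99×10^9)(4.53e-5)/(0.422)² = 2.29×10^6 N/C.

2.29e6 N/C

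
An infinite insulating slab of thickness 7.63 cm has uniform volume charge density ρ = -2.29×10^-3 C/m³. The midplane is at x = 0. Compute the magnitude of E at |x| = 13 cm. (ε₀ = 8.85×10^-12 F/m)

The point |x| = 13 cm lies outside the slab (half-thickness 0.03815 m). A symmetric pillbox spanning the full slab encloses Q_enc = ρ·d·A.
Flux = 2EA ⇒ E = |ρ|d/(2ε₀), independent of distance outside.
E = (2.29×10^-3)(0.0763)/(2·8.85×10^-12) = 9.87e6 N/C.

|E| = 9.87×10^6 V/m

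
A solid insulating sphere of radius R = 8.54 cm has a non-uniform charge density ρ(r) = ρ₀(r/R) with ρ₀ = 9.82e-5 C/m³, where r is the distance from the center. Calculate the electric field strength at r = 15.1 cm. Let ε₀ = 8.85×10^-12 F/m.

Symmetry ⇒ E = E(r) r̂. Gaussian sphere of radius r = 15.1 cm (r > R, all charge enclosed).
Q_enc = 4π ∫₀^R ρ₀(r'/R)^1 r'² dr' = 4πρ₀R³/4 = 1.921×10^-7 C.
By Gauss's law, ∮E·dA = E·4πr² = Q_enc/ε₀.
E = |Q_enc|/(4πε₀r²) = (1.921×10^-7)/(4π·8.85×10^-12·(0.151)²) = 7.58×10^4 N/C.

|E| = 7.58×10^4 N/C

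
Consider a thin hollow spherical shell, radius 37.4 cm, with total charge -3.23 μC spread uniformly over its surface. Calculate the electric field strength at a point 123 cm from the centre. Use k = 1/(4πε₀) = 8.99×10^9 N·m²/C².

|E| = 1.92e4 N/C

Symmetry ⇒ E = E(r) r̂. Gaussian sphere of radius r = 123 cm (r > 37.4 cm).
The entire shell is enclosed: Q_enc = -3.23e-6 C.
By Gauss's law, ∮E·dA = E·4πr² = Q_enc/ε₀.
E = k|Q_enc|/r² = (8.99×10^9)(3.23e-6)/(1.23)² = 1.92×10^4 N/C.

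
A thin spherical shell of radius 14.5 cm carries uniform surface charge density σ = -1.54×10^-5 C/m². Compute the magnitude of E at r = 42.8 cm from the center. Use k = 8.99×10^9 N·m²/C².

2.00×10^5 V/m

By spherical symmetry E is radial; choose a Gaussian sphere of radius r = 42.8 cm (r > 14.5 cm).
The entire shell is enclosed: Q_enc = σ·4πR² = (-1.54e-5)·4π·(0.145)² = -4.069e-6 C.
By Gauss's law, ∮E·dA = E·4πr² = Q_enc/ε₀.
E = k|Q_enc|/r² = (8.99×10^9)(4.069×10^-6)/(0.428)² = 2.00×10^5 N/C.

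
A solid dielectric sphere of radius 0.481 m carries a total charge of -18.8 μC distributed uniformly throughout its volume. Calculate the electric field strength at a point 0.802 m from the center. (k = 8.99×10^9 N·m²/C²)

Use a concentric Gaussian sphere at r = 0.802 m (r > R, so the entire charge is enclosed).
Q_enc = -18.8 μC = -1.88×10^-5 C.
Since E is radial and uniform over the Gaussian sphere, Φ = E·4πr² = Q_enc/ε₀.
E = k|Q_enc|/r² = (8.99×10^9)(1.88×10^-5)/(0.802)² = 2.63×10^5 N/C.

|E| ≈ 2.63e5 N/C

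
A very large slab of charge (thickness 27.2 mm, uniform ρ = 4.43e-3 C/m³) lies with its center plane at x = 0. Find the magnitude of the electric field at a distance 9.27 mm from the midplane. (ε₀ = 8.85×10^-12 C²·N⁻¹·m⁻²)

|E| = 4.64×10^6 N/C

By symmetry E is perpendicular to the slab. A Gaussian pillbox from −9.27 mm to +9.27 mm (face area A) lies entirely within the slab.
Q_enc = ρ·(2x)·A and flux = 2EA, so 2EA = 2ρxA/ε₀ ⇒ E = |ρ|x/ε₀.
E = (4.43×10^-3)(0.00927)/(8.85×10^-12) = 4.64×10^6 N/C.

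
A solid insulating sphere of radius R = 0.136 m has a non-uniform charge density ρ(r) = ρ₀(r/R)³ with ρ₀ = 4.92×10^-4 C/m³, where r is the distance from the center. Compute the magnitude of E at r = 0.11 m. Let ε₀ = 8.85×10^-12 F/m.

|E| = 5.39e5 N/C

By spherical symmetry E is radial; choose a Gaussian sphere of radius r = 0.11 m (r < R).
Q_enc = ∫₀^r ρ(r')·4πr'² dr' = (4πρ₀/R³) ∫₀^r r'^5 dr' = 4πρ₀ r^6/(6·R³) = 7.257×10^-7 C.
Applying ∮E·dA = Q_enc/ε₀ with Φ = E(4πr²):
E = |Q_enc|/(4πε₀r²) = (7.257×10^-7)/(4π·8.85×10^-12·(0.11)²) = 5.39e5 N/C.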